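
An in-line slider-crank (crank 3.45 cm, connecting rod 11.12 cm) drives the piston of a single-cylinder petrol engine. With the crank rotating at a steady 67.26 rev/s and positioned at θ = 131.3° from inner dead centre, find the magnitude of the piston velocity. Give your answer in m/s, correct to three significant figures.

8.65

ω = 2π·67.3 = 422.6 rad/s
For an in-line slider-crank, x = r cosθ + √(L² − r² sin²θ), so v = −rω sinθ·[1 + r cosθ/√(L² − r² sin²θ)].
With r = 0.0345 m, L = 0.1112 m, θ = 131.3°: √(L² − r² sin²θ) = 0.10814 m.
v = −0.0345·422.6·0.75126·[1 + 0.0345·-0.66000/0.10814] = -8.647 m/s.
|v| = 8.647 m/s.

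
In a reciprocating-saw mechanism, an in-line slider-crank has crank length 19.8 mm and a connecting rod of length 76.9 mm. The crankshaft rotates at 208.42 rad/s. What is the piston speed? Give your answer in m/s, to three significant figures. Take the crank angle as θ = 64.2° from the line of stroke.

4.14

ω = 208.4 rad/s
For an in-line slider-crank, x = r cosθ + √(L² − r² sin²θ), so v = −rω sinθ·[1 + r cosθ/√(L² − r² sin²θ)].
With r = 0.0198 m, L = 0.0769 m, θ = 64.2°: √(L² − r² sin²θ) = 0.074805 m.
v = −0.0198·208.4·0.90032·[1 + 0.0198·0.43523/0.074805] = -4.1434 m/s.
|v| = 4.1434 m/s.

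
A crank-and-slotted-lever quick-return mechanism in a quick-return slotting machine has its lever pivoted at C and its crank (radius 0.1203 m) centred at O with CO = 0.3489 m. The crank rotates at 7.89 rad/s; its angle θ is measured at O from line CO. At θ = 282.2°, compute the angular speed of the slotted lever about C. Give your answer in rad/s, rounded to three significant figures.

1.20

ω = 7.89 rad/s
Crank pin A relative to C: A = (d + r cosθ, r sinθ); lever angle φ = atan2(r sinθ, d + r cosθ).
Differentiating tanφ: φ̇ = rω(d cosθ + r)/(d² + r² + 2dr cosθ).
d² + r² + 2dr cosθ = |CA|² = 0.153943 m²;  d cosθ + r = +0.19403 m.
|ω_lever| = |0.1203·7.89·+0.19403| / 0.153943 = 1.1963 rad/s.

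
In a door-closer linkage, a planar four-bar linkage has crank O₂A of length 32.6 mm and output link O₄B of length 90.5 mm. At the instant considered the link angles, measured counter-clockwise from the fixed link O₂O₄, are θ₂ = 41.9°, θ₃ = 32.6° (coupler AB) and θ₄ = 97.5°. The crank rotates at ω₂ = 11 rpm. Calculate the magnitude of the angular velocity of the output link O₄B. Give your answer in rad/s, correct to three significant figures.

ω₂ = 1.152 rad/s (from 11 rpm).
Differentiating the loop-closure r₂e^{iθ₂}+r₃e^{iθ₃}=r₁+r₄e^{iθ₄} gives r₂ω₂e^{iθ₂}+r₃ω₃e^{iθ₃}=r₄ω₄e^{iθ₄}.
Eliminating the other unknown: ω₄ = r₂ω₂ sin(θ₂−θ₃) / [r₄ sin(θ₄−θ₃)].
Numerator sine = +0.16160; denominator sine = +0.90557.
Result = 0.0326·1.152·(+0.16160) / (0.0905·(+0.90557)) = +0.074049 rad/s; magnitude 0.074049 rad/s.

0.0740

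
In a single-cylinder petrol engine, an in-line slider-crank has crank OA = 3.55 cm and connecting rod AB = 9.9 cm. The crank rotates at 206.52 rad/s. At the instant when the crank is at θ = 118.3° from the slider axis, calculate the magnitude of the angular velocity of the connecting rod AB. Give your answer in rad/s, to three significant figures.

37.0

ω = 206.5 rad/s
The rod makes angle φ with the slider axis where L sinφ = r sinθ; differentiating, L cosφ·φ̇ = r ω cosθ.
L cosφ = √(L² − r² sin²θ) = 0.093936 m.
|ω_rod| = r ω |cosθ| / √(L² − r² sin²θ) = 0.0355·206.5·0.47409/0.093936 = 37.001 rad/s.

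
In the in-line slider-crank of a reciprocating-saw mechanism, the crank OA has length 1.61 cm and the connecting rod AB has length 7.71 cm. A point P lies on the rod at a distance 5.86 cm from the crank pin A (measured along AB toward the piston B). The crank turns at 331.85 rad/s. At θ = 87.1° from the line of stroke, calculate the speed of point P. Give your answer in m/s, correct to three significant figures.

5.38

ω = 331.9 rad/s.  Crank-pin speed |V_A| = rω = 5.3428 m/s, perpendicular to OA.
Rod angle: sinφ = −(r/L) sinθ ⇒ φ = -12.038°; ω_rod = −rω cosθ/√(L²−r²sin²θ) = -3.5848 rad/s.
V_P = V_A + ω_rod × AP, with AP = 0.0586 m along the rod.
Components: V_Px = −rω sinθ − a·ω_rod·sinφ = -5.3798 m/s;  V_Py = rω cosθ + a·ω_rod·cosφ = +0.06486 m/s.
|V_P| = √(V_Px² + V_Py²) = 5.3801 m/s.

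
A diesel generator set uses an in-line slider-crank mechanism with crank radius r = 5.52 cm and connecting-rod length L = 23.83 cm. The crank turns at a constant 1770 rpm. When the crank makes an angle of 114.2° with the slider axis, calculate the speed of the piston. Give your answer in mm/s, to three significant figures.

8430

ω = 2π·1770/60 = 185.4 rad/s
For an in-line slider-crank, x = r cosθ + √(L² − r² sin²θ), so v = −rω sinθ·[1 + r cosθ/√(L² − r² sin²θ)].
With r = 0.0552 m, L = 0.2383 m, θ = 114.2°: √(L² − r² sin²θ) = 0.23292 m.
v = −0.0552·185.4·0.91212·[1 + 0.0552·-0.40992/0.23292] = -8.4258 m/s.
|v| = 8.4258 m/s = 8425.8 mm/s.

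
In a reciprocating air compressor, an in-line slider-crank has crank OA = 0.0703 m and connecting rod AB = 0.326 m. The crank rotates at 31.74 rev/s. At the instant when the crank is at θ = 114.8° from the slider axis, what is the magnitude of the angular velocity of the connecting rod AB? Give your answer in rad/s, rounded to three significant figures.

18.4

ω = 199.4 rad/s (converted from 31.74 rev/s).
The rod makes angle φ with the slider axis where L sinφ = r sinθ; differentiating, L cosφ·φ̇ = r ω cosθ.
L cosφ = √(L² − r² sin²θ) = 0.31969 m.
|ω_rod| = r ω |cosθ| / √(L² − r² sin²θ) = 0.0703·199.4·0.41945/0.31969 = 18.395 rad/s.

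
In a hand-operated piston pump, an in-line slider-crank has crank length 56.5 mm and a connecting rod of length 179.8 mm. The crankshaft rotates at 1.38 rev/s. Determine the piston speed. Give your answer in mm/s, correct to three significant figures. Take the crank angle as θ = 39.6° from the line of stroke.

389

ω = 2π·1.38 = 8.671 rad/s
For an in-line slider-crank, x = r cosθ + √(L² − r² sin²θ), so v = −rω sinθ·[1 + r cosθ/√(L² − r² sin²θ)].
With r = 0.0565 m, L = 0.1798 m, θ = 39.6°: √(L² − r² sin²θ) = 0.17616 m.
v = −0.0565·8.671·0.63742·[1 + 0.0565·0.77051/0.17616] = -0.38945 m/s.
|v| = 0.38945 m/s = 389.45 mm/s.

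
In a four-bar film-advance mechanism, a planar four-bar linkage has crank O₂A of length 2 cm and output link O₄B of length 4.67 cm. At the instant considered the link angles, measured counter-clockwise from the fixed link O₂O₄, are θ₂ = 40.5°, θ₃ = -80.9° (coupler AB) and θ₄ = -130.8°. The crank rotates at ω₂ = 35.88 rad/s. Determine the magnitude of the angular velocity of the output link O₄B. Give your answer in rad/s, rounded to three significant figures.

17.1

ω₂ = 35.88 rad/s
Differentiating the loop-closure r₂e^{iθ₂}+r₃e^{iθ₃}=r₁+r₄e^{iθ₄} gives r₂ω₂e^{iθ₂}+r₃ω₃e^{iθ₃}=r₄ω₄e^{iθ₄}.
Eliminating the other unknown: ω₄ = r₂ω₂ sin(θ₂−θ₃) / [r₄ sin(θ₄−θ₃)].
Numerator sine = +0.85355; denominator sine = -0.76492.
Result = 0.02·35.88·(+0.85355) / (0.0467·(-0.76492)) = -17.147 rad/s; magnitude 17.147 rad/s.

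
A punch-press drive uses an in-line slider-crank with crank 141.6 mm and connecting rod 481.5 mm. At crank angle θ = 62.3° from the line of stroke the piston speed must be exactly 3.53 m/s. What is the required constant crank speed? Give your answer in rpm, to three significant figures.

236

For an in-line slider-crank, |v_piston| = rω|sinθ|·[1 + r cosθ/√(L² − r² sin²θ)].
With r = 0.1416 m, L = 0.4815 m, θ = 62.3°: the bracketed kinematic factor |dx/dθ| = 0.14312 m.
ω = v/|dx/dθ| = 3.53/0.14312 = 24.664 rad/s.
N = 60ω/(2π) = 235.53 rpm.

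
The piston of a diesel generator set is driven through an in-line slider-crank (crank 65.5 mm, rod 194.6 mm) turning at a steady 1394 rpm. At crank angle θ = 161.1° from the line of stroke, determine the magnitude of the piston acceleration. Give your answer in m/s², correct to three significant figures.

942

ω = 2π·1394/60 = 146 rad/s
x(θ) = r cosθ + √(L² − r² sin²θ); with ω constant, a = ω²·d²x/dθ².
d²x/dθ² = −r cosθ − r²(cos2θ)/√u − r⁴ sin²2θ/(4u^{3/2}),  u = L² − r² sin²θ = 0.037419 m².
Substituting r = 0.0655 m, L = 0.1946 m, θ = 161.1°: d²x/dθ² = +0.044205 m.
a = ω²·d²x/dθ² = (146)²·(+0.044205) = +942.01 m/s²;  |a| = 942.01 m/s².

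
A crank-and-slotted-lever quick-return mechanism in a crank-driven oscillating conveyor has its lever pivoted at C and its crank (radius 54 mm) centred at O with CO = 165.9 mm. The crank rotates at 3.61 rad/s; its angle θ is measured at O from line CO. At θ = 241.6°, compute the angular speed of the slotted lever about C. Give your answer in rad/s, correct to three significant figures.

0.222

ω = 3.61 rad/s
Crank pin A relative to C: A = (d + r cosθ, r sinθ); lever angle φ = atan2(r sinθ, d + r cosθ).
Differentiating tanφ: φ̇ = rω(d cosθ + r)/(d² + r² + 2dr cosθ).
d² + r² + 2dr cosθ = |CA|² = 0.021917 m²;  d cosθ + r = -0.024906 m.
|ω_lever| = |0.054·3.61·-0.024906| / 0.021917 = 0.22153 rad/s.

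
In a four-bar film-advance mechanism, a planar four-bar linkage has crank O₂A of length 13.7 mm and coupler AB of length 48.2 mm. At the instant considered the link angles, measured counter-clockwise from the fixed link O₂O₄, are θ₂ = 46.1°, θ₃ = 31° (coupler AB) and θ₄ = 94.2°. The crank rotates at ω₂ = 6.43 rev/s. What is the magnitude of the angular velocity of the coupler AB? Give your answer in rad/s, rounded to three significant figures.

ω₂ = 40.4 rad/s (from 6.43 rev/s).
Differentiating the loop-closure r₂e^{iθ₂}+r₃e^{iθ₃}=r₁+r₄e^{iθ₄} gives r₂ω₂e^{iθ₂}+r₃ω₃e^{iθ₃}=r₄ω₄e^{iθ₄}.
Eliminating the other unknown: ω₃ = r₂ω₂ sin(θ₄−θ₂) / [r₃ sin(θ₃−θ₄)].
Numerator sine = +0.74431; denominator sine = -0.89259.
Result = 0.0137·40.4·(+0.74431) / (0.0482·(-0.89259)) = -9.5757 rad/s; magnitude 9.5757 rad/s.

9.58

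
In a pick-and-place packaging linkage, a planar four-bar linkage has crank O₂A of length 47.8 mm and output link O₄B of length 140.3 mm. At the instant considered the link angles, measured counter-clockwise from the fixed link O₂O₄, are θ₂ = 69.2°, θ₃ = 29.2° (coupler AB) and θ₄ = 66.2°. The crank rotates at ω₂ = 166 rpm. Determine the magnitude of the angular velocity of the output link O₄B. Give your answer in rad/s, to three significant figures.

6.33

ω₂ = 17.38 rad/s (from 166 rpm).
Differentiating the loop-closure r₂e^{iθ₂}+r₃e^{iθ₃}=r₁+r₄e^{iθ₄} gives r₂ω₂e^{iθ₂}+r₃ω₃e^{iθ₃}=r₄ω₄e^{iθ₄}.
Eliminating the other unknown: ω₄ = r₂ω₂ sin(θ₂−θ₃) / [r₄ sin(θ₄−θ₃)].
Numerator sine = +0.64279; denominator sine = +0.60182.
Result = 0.0478·17.38·(+0.64279) / (0.1403·(+0.60182)) = +6.3257 rad/s; magnitude 6.3257 rad/s.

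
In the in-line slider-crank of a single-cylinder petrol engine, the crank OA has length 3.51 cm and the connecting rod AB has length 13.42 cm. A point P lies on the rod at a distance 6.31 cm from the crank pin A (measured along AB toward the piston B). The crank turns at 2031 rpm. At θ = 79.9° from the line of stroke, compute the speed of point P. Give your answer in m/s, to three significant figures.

7.55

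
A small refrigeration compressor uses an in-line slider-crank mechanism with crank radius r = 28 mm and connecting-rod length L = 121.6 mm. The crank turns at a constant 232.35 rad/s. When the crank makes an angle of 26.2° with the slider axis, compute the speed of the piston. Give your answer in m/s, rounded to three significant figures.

3.47

ω = 232.3 rad/s
For an in-line slider-crank, x = r cosθ + √(L² − r² sin²θ), so v = −rω sinθ·[1 + r cosθ/√(L² − r² sin²θ)].
With r = 0.028 m, L = 0.1216 m, θ = 26.2°: √(L² − r² sin²θ) = 0.12097 m.
v = −0.028·232.3·0.44151·[1 + 0.028·0.89726/0.12097] = -3.4689 m/s.
|v| = 3.4689 m/s.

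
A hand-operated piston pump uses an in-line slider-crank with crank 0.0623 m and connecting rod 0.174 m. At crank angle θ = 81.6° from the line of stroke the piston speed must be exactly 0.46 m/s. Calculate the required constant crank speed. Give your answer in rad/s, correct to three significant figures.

7.07

For an in-line slider-crank, |v_piston| = rω|sinθ|·[1 + r cosθ/√(L² − r² sin²θ)].
With r = 0.0623 m, L = 0.174 m, θ = 81.6°: the bracketed kinematic factor |dx/dθ| = 0.065079 m.
ω = v/|dx/dθ| = 0.46/0.065079 = 7.0684 rad/s.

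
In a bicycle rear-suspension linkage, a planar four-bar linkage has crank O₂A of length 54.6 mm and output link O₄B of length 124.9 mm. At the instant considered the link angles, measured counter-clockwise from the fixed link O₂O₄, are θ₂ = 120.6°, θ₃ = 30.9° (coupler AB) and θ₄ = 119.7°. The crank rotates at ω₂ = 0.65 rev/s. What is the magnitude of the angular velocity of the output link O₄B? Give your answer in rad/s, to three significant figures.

1.79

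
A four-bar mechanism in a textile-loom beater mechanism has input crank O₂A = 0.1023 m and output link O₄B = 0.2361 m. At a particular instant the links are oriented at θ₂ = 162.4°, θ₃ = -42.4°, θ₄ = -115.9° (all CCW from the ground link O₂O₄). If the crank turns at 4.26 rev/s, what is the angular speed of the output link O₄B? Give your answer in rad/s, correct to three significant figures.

5.07

ω₂ = 26.77 rad/s (from 4.26 rev/s).
Differentiating the loop-closure r₂e^{iθ₂}+r₃e^{iθ₃}=r₁+r₄e^{iθ₄} gives r₂ω₂e^{iθ₂}+r₃ω₃e^{iθ₃}=r₄ω₄e^{iθ₄}.
Eliminating the other unknown: ω₄ = r₂ω₂ sin(θ₂−θ₃) / [r₄ sin(θ₄−θ₃)].
Numerator sine = -0.41945; denominator sine = -0.95882.
Result = 0.1023·26.77·(-0.41945) / (0.2361·(-0.95882)) = +5.0736 rad/s; magnitude 5.0736 rad/s.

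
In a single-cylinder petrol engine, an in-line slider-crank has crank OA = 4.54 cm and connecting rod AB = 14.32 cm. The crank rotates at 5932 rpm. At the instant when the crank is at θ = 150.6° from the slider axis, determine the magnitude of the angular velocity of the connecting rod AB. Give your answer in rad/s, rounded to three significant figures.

ω = 621.2 rad/s (converted from 5932 rpm).
The rod makes angle φ with the slider axis where L sinφ = r sinθ; differentiating, L cosφ·φ̇ = r ω cosθ.
L cosφ = √(L² − r² sin²θ) = 0.14146 m.
|ω_rod| = r ω |cosθ| / √(L² − r² sin²θ) = 0.0454·621.2·0.87121/0.14146 = 173.7 rad/s.

174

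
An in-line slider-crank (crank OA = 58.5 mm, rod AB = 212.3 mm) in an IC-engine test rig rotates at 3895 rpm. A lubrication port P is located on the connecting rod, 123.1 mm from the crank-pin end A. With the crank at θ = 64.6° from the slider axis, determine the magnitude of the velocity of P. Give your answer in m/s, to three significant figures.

ω = 407.9 rad/s.  Crank-pin speed |V_A| = rω = 23.861 m/s, perpendicular to OA.
Rod angle: sinφ = −(r/L) sinθ ⇒ φ = -14.413°; ω_rod = −rω cosθ/√(L²−r²sin²θ) = -49.776 rad/s.
V_P = V_A + ω_rod × AP, with AP = 0.1231 m along the rod.
Components: V_Px = −rω sinθ − a·ω_rod·sinφ = -23.08 m/s;  V_Py = rω cosθ + a·ω_rod·cosφ = +4.3003 m/s.
|V_P| = √(V_Px² + V_Py²) = 23.477 m/s.

23.5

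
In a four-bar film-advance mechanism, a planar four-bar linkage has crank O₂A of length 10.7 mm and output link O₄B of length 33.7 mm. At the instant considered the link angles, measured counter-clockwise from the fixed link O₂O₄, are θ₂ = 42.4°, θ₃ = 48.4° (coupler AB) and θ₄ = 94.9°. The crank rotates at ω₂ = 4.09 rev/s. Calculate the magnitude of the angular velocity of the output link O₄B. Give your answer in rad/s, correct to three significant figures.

ω₂ = 25.7 rad/s (from 4.09 rev/s).
Differentiating the loop-closure r₂e^{iθ₂}+r₃e^{iθ₃}=r₁+r₄e^{iθ₄} gives r₂ω₂e^{iθ₂}+r₃ω₃e^{iθ₃}=r₄ω₄e^{iθ₄}.
Eliminating the other unknown: ω₄ = r₂ω₂ sin(θ₂−θ₃) / [r₄ sin(θ₄−θ₃)].
Numerator sine = -0.10453; denominator sine = +0.72537.
Result = 0.0107·25.7·(-0.10453) / (0.0337·(+0.72537)) = -1.1758 rad/s; magnitude 1.1758 rad/s.

1.18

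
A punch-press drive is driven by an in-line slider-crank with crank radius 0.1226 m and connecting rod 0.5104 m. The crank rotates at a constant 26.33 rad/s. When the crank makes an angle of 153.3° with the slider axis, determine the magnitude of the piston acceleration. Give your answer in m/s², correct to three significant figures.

63.5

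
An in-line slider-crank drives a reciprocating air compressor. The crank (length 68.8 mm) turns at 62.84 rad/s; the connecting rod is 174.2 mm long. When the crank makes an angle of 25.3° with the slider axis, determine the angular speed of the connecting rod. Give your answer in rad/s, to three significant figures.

ω = 62.84 rad/s
The rod makes angle φ with the slider axis where L sinφ = r sinθ; differentiating, L cosφ·φ̇ = r ω cosθ.
L cosφ = √(L² − r² sin²θ) = 0.1717 m.
|ω_rod| = r ω |cosθ| / √(L² − r² sin²θ) = 0.0688·62.84·0.90408/0.1717 = 22.765 rad/s.

22.8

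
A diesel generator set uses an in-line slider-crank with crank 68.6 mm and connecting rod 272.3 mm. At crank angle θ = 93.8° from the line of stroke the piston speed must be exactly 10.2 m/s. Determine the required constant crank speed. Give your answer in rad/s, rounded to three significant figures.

152

For an in-line slider-crank, |v_piston| = rω|sinθ|·[1 + r cosθ/√(L² − r² sin²θ)].
With r = 0.0686 m, L = 0.2723 m, θ = 93.8°: the bracketed kinematic factor |dx/dθ| = 0.067268 m.
ω = v/|dx/dθ| = 10.2/0.067268 = 151.63 rad/s.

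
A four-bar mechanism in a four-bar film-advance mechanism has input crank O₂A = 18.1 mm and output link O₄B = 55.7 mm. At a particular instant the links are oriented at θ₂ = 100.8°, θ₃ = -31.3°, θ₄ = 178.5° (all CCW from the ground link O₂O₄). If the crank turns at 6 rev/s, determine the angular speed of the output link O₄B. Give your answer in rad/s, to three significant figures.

18.3

ω₂ = 37.7 rad/s (from 6 rev/s).
Differentiating the loop-closure r₂e^{iθ₂}+r₃e^{iθ₃}=r₁+r₄e^{iθ₄} gives r₂ω₂e^{iθ₂}+r₃ω₃e^{iθ₃}=r₄ω₄e^{iθ₄}.
Eliminating the other unknown: ω₄ = r₂ω₂ sin(θ₂−θ₃) / [r₄ sin(θ₄−θ₃)].
Numerator sine = +0.74198; denominator sine = -0.49697.
Result = 0.0181·37.7·(+0.74198) / (0.0557·(-0.49697)) = -18.29 rad/s; magnitude 18.29 rad/s.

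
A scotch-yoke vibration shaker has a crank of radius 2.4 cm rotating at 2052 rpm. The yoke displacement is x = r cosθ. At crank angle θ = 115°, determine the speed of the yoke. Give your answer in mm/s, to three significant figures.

4670

ω = 214.9 rad/s (from 2052 rpm).
x = r cosθ ⇒ ẋ = −rω sinθ.
|v| = rω|sinθ| = 0.024·214.9·|sin 115°| = 4.674 m/s = 4674 mm/s.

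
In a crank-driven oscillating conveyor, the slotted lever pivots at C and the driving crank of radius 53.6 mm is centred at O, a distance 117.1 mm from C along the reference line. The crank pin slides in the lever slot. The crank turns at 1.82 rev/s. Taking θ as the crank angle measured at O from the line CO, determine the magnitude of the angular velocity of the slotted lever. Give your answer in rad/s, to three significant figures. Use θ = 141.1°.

3.38

ω = 11.44 rad/s (from 1.82 rev/s).
Crank pin A relative to C: A = (d + r cosθ, r sinθ); lever angle φ = atan2(r sinθ, d + r cosθ).
Differentiating tanφ: φ̇ = rω(d cosθ + r)/(d² + r² + 2dr cosθ).
d² + r² + 2dr cosθ = |CA|² = 0.00681599 m²;  d cosθ + r = -0.037532 m.
|ω_lever| = |0.0536·11.44·-0.037532| / 0.00681599 = 3.3751 rad/s.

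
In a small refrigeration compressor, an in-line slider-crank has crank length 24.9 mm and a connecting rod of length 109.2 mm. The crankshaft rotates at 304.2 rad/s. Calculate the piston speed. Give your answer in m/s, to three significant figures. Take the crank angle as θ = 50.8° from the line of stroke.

6.73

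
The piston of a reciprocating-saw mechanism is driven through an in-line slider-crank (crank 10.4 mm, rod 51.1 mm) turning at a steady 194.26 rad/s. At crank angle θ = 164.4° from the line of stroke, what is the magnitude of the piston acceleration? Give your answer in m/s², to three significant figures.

ω = 194.3 rad/s
x(θ) = r cosθ + √(L² − r² sin²θ); with ω constant, a = ω²·d²x/dθ².
d²x/dθ² = −r cosθ − r²(cos2θ)/√u − r⁴ sin²2θ/(4u^{3/2}),  u = L² − r² sin²θ = 0.00260339 m².
Substituting r = 0.0104 m, L = 0.0511 m, θ = 164.4°: d²x/dθ² = +0.0081978 m.
a = ω²·d²x/dθ² = (194.3)²·(+0.0081978) = +309.36 m/s²;  |a| = 309.36 m/s².

309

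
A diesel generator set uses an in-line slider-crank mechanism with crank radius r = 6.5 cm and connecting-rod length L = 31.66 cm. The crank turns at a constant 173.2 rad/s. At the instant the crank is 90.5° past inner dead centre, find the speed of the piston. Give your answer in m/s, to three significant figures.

ω = 173.2 rad/s
For an in-line slider-crank, x = r cosθ + √(L² − r² sin²θ), so v = −rω sinθ·[1 + r cosθ/√(L² − r² sin²θ)].
With r = 0.065 m, L = 0.3166 m, θ = 90.5°: √(L² − r² sin²θ) = 0.30986 m.
v = −0.065·173.2·0.99996·[1 + 0.065·-0.00873/0.30986] = -11.237 m/s.
|v| = 11.237 m/s.

11.2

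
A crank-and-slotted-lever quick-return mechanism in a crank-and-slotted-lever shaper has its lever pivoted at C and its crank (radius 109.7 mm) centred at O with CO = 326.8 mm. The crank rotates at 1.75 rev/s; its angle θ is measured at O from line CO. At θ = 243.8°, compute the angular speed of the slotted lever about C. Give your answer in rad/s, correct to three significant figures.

0.479

ω = 11 rad/s (from 1.75 rev/s).
Crank pin A relative to C: A = (d + r cosθ, r sinθ); lever angle φ = atan2(r sinθ, d + r cosθ).
Differentiating tanφ: φ̇ = rω(d cosθ + r)/(d² + r² + 2dr cosθ).
d² + r² + 2dr cosθ = |CA|² = 0.0871764 m²;  d cosθ + r = -0.034584 m.
|ω_lever| = |0.1097·11·-0.034584| / 0.0871764 = 0.47852 rad/s.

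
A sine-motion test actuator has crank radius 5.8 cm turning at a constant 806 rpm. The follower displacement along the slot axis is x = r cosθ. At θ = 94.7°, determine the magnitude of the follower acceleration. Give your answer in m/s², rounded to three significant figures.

ω = 84.4 rad/s (from 806 rpm).
x = r cosθ ⇒ ẍ = −rω² cosθ (ω constant).
|a| = rω²|cosθ| = 0.058·(84.4)²·|cos 94.7°| = 33.857 m/s².

33.9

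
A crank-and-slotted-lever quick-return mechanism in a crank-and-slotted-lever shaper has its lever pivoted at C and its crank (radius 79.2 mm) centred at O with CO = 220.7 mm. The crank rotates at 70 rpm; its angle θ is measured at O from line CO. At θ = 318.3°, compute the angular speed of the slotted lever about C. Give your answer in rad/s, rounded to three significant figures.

1.75

ω = 7.33 rad/s (from 70 rpm).
Crank pin A relative to C: A = (d + r cosθ, r sinθ); lever angle φ = atan2(r sinθ, d + r cosθ).
Differentiating tanφ: φ̇ = rω(d cosθ + r)/(d² + r² + 2dr cosθ).
d² + r² + 2dr cosθ = |CA|² = 0.0810828 m²;  d cosθ + r = +0.24398 m.
|ω_lever| = |0.0792·7.33·+0.24398| / 0.0810828 = 1.747 rad/s.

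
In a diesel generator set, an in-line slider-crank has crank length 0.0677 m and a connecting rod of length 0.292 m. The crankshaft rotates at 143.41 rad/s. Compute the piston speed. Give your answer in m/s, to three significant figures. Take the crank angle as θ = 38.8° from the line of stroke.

ω = 143.4 rad/s
For an in-line slider-crank, x = r cosθ + √(L² − r² sin²θ), so v = −rω sinθ·[1 + r cosθ/√(L² − r² sin²θ)].
With r = 0.0677 m, L = 0.292 m, θ = 38.8°: √(L² − r² sin²θ) = 0.2889 m.
v = −0.0677·143.4·0.62660·[1 + 0.0677·0.77934/0.2889] = -7.1946 m/s.
|v| = 7.1946 m/s.

7.19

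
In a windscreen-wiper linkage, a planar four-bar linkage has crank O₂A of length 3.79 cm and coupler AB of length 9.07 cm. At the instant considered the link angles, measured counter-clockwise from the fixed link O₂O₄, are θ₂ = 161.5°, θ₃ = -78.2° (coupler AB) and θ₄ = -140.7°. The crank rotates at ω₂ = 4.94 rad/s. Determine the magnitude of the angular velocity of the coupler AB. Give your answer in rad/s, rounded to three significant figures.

1.97

ω₂ = 4.94 rad/s
Differentiating the loop-closure r₂e^{iθ₂}+r₃e^{iθ₃}=r₁+r₄e^{iθ₄} gives r₂ω₂e^{iθ₂}+r₃ω₃e^{iθ₃}=r₄ω₄e^{iθ₄}.
Eliminating the other unknown: ω₃ = r₂ω₂ sin(θ₄−θ₂) / [r₃ sin(θ₃−θ₄)].
Numerator sine = +0.84619; denominator sine = +0.88701.
Result = 0.0379·4.94·(+0.84619) / (0.0907·(+0.88701)) = +1.9692 rad/s; magnitude 1.9692 rad/s.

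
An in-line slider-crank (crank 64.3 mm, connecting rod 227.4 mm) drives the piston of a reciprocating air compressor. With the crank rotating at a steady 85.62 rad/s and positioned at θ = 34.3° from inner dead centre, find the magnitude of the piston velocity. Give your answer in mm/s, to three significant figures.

3840

ω = 85.62 rad/s
For an in-line slider-crank, x = r cosθ + √(L² − r² sin²θ), so v = −rω sinθ·[1 + r cosθ/√(L² − r² sin²θ)].
With r = 0.0643 m, L = 0.2274 m, θ = 34.3°: √(L² − r² sin²θ) = 0.22449 m.
v = −0.0643·85.62·0.56353·[1 + 0.0643·0.82610/0.22449] = -3.8365 m/s.
|v| = 3.8365 m/s = 3836.5 mm/s.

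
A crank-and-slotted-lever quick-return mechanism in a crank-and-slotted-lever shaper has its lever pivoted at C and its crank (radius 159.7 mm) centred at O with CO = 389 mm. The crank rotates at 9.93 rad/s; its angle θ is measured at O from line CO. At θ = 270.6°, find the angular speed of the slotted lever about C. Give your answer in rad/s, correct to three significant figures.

1.46

ω = 9.93 rad/s
Crank pin A relative to C: A = (d + r cosθ, r sinθ); lever angle φ = atan2(r sinθ, d + r cosθ).
Differentiating tanφ: φ̇ = rω(d cosθ + r)/(d² + r² + 2dr cosθ).
d² + r² + 2dr cosθ = |CA|² = 0.178126 m²;  d cosθ + r = +0.16377 m.
|ω_lever| = |0.1597·9.93·+0.16377| / 0.178126 = 1.458 rad/s.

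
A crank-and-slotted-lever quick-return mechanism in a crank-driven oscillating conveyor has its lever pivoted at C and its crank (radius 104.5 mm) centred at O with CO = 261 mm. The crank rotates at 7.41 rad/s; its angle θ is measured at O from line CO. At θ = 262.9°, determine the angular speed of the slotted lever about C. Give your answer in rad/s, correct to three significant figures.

ω = 7.41 rad/s
Crank pin A relative to C: A = (d + r cosθ, r sinθ); lever angle φ = atan2(r sinθ, d + r cosθ).
Differentiating tanφ: φ̇ = rω(d cosθ + r)/(d² + r² + 2dr cosθ).
d² + r² + 2dr cosθ = |CA|² = 0.0722989 m²;  d cosθ + r = +0.07224 m.
|ω_lever| = |0.1045·7.41·+0.07224| / 0.0722989 = 0.77371 rad/s.

0.774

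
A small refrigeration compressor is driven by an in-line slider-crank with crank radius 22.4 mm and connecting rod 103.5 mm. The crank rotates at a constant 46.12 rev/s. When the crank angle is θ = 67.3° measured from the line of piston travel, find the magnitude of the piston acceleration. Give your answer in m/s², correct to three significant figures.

ω = 2π·46.1 = 289.8 rad/s
x(θ) = r cosθ + √(L² − r² sin²θ); with ω constant, a = ω²·d²x/dθ².
d²x/dθ² = −r cosθ − r²(cos2θ)/√u − r⁴ sin²2θ/(4u^{3/2}),  u = L² − r² sin²θ = 0.0102852 m².
Substituting r = 0.0224 m, L = 0.1035 m, θ = 67.3°: d²x/dθ² = -0.005201 m.
a = ω²·d²x/dθ² = (289.8)²·(-0.005201) = -436.74 m/s²;  |a| = 436.74 m/s².

437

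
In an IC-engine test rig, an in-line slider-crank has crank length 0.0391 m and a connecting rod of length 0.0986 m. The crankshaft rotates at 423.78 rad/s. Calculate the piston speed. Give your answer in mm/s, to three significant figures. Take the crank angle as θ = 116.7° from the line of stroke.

12000

ω = 423.8 rad/s
For an in-line slider-crank, x = r cosθ + √(L² − r² sin²θ), so v = −rω sinθ·[1 + r cosθ/√(L² − r² sin²θ)].
With r = 0.0391 m, L = 0.0986 m, θ = 116.7°: √(L² − r² sin²θ) = 0.092205 m.
v = −0.0391·423.8·0.89337·[1 + 0.0391·-0.44932/0.092205] = -11.982 m/s.
|v| = 11.982 m/s = 11982 mm/s.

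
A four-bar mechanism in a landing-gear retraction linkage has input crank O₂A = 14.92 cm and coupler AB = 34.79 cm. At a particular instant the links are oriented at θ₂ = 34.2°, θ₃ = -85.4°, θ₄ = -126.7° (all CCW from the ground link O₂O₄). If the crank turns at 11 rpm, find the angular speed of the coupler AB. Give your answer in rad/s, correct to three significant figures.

ω₂ = 1.152 rad/s (from 11 rpm).
Differentiating the loop-closure r₂e^{iθ₂}+r₃e^{iθ₃}=r₁+r₄e^{iθ₄} gives r₂ω₂e^{iθ₂}+r₃ω₃e^{iθ₃}=r₄ω₄e^{iθ₄}.
Eliminating the other unknown: ω₃ = r₂ω₂ sin(θ₄−θ₂) / [r₃ sin(θ₃−θ₄)].
Numerator sine = -0.32722; denominator sine = +0.66000.
Result = 0.1492·1.152·(-0.32722) / (0.3479·(+0.66000)) = -0.24492 rad/s; magnitude 0.24492 rad/s.

0.245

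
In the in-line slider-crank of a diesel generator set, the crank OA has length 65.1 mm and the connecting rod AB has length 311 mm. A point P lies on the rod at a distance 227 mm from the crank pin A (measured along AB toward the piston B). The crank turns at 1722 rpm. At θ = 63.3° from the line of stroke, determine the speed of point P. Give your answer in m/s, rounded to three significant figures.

ω = 180.3 rad/s.  Crank-pin speed |V_A| = rω = 11.739 m/s, perpendicular to OA.
Rod angle: sinφ = −(r/L) sinθ ⇒ φ = -10.778°; ω_rod = −rω cosθ/√(L²−r²sin²θ) = -17.265 rad/s.
V_P = V_A + ω_rod × AP, with AP = 0.227 m along the rod.
Components: V_Px = −rω sinθ − a·ω_rod·sinφ = -11.22 m/s;  V_Py = rω cosθ + a·ω_rod·cosφ = +1.4247 m/s.
|V_P| = √(V_Px² + V_Py²) = 11.311 m/s.

11.3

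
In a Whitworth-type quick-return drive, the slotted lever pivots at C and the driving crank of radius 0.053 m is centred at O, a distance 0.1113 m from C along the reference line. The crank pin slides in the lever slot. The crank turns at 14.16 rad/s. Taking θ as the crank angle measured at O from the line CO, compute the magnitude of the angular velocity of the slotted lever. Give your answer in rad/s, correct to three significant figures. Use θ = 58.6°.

3.90

ω = 14.16 rad/s
Crank pin A relative to C: A = (d + r cosθ, r sinθ); lever angle φ = atan2(r sinθ, d + r cosθ).
Differentiating tanφ: φ̇ = rω(d cosθ + r)/(d² + r² + 2dr cosθ).
d² + r² + 2dr cosθ = |CA|² = 0.0213435 m²;  d cosθ + r = +0.11099 m.
|ω_lever| = |0.053·14.16·+0.11099| / 0.0213435 = 3.9026 rad/s.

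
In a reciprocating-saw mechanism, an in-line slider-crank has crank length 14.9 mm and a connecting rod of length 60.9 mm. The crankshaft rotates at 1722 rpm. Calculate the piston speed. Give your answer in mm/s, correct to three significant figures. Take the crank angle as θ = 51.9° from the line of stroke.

ω = 2π·1722/60 = 180.3 rad/s
For an in-line slider-crank, x = r cosθ + √(L² − r² sin²θ), so v = −rω sinθ·[1 + r cosθ/√(L² − r² sin²θ)].
With r = 0.0149 m, L = 0.0609 m, θ = 51.9°: √(L² − r² sin²θ) = 0.059761 m.
v = −0.0149·180.3·0.78694·[1 + 0.0149·0.61704/0.059761] = -2.4397 m/s.
|v| = 2.4397 m/s = 2439.7 mm/s.

2440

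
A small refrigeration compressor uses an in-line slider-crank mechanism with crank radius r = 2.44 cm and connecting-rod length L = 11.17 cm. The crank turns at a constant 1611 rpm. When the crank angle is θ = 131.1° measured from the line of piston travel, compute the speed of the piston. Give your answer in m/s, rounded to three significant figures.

2.65

ω = 2π·1611/60 = 168.7 rad/s
For an in-line slider-crank, x = r cosθ + √(L² − r² sin²θ), so v = −rω sinθ·[1 + r cosθ/√(L² − r² sin²θ)].
With r = 0.0244 m, L = 0.1117 m, θ = 131.1°: √(L² − r² sin²θ) = 0.11018 m.
v = −0.0244·168.7·0.75356·[1 + 0.0244·-0.65738/0.11018] = -2.6503 m/s.
|v| = 2.6503 m/s.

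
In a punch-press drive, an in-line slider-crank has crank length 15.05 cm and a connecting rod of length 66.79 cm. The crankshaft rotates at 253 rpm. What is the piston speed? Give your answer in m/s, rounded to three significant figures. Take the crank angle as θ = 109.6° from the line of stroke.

3.47

ω = 2π·253/60 = 26.49 rad/s
For an in-line slider-crank, x = r cosθ + √(L² − r² sin²θ), so v = −rω sinθ·[1 + r cosθ/√(L² − r² sin²θ)].
With r = 0.1505 m, L = 0.6679 m, θ = 109.6°: √(L² − r² sin²θ) = 0.65268 m.
v = −0.1505·26.49·0.94206·[1 + 0.1505·-0.33545/0.65268] = -3.4658 m/s.
|v| = 3.4658 m/s.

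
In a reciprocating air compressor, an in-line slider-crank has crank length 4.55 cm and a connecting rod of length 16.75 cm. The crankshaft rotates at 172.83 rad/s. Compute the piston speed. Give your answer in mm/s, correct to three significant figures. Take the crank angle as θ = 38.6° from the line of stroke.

ω = 172.8 rad/s
For an in-line slider-crank, x = r cosθ + √(L² − r² sin²θ), so v = −rω sinθ·[1 + r cosθ/√(L² − r² sin²θ)].
With r = 0.0455 m, L = 0.1675 m, θ = 38.6°: √(L² − r² sin²θ) = 0.16508 m.
v = −0.0455·172.8·0.62388·[1 + 0.0455·0.78152/0.16508] = -5.9629 m/s.
|v| = 5.9629 m/s = 5962.9 mm/s.

5960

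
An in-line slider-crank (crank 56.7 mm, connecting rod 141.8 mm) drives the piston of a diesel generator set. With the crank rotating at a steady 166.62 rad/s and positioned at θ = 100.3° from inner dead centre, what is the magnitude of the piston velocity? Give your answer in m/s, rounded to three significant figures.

ω = 166.6 rad/s
For an in-line slider-crank, x = r cosθ + √(L² − r² sin²θ), so v = −rω sinθ·[1 + r cosθ/√(L² − r² sin²θ)].
With r = 0.0567 m, L = 0.1418 m, θ = 100.3°: √(L² − r² sin²θ) = 0.13037 m.
v = −0.0567·166.6·0.98389·[1 + 0.0567·-0.17880/0.13037] = -8.5723 m/s.
|v| = 8.5723 m/s.

8.57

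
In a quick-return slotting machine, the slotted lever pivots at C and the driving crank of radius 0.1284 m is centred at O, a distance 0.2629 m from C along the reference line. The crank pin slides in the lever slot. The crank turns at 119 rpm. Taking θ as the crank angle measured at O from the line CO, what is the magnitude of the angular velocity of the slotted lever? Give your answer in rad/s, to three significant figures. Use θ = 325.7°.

ω = 12.46 rad/s (from 119 rpm).
Crank pin A relative to C: A = (d + r cosθ, r sinθ); lever angle φ = atan2(r sinθ, d + r cosθ).
Differentiating tanφ: φ̇ = rω(d cosθ + r)/(d² + r² + 2dr cosθ).
d² + r² + 2dr cosθ = |CA|² = 0.141375 m²;  d cosθ + r = +0.34558 m.
|ω_lever| = |0.1284·12.46·+0.34558| / 0.141375 = 3.9113 rad/s.

3.91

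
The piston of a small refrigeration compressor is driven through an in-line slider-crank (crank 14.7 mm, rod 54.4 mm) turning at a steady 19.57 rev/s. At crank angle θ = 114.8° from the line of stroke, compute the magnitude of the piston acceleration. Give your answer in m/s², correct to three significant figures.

133

ω = 2π·19.6 = 123 rad/s
x(θ) = r cosθ + √(L² − r² sin²θ); with ω constant, a = ω²·d²x/dθ².
d²x/dθ² = −r cosθ − r²(cos2θ)/√u − r⁴ sin²2θ/(4u^{3/2}),  u = L² − r² sin²θ = 0.00278129 m².
Substituting r = 0.0147 m, L = 0.0544 m, θ = 114.8°: d²x/dθ² = +0.0087754 m.
a = ω²·d²x/dθ² = (123)²·(+0.0087754) = +132.68 m/s²;  |a| = 132.68 m/s².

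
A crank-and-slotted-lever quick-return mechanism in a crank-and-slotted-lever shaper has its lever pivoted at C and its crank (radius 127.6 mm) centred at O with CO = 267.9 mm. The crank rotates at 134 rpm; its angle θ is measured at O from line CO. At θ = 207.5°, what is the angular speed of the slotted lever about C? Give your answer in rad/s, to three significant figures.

ω = 14.03 rad/s (from 134 rpm).
Crank pin A relative to C: A = (d + r cosθ, r sinθ); lever angle φ = atan2(r sinθ, d + r cosθ).
Differentiating tanφ: φ̇ = rω(d cosθ + r)/(d² + r² + 2dr cosθ).
d² + r² + 2dr cosθ = |CA|² = 0.0274089 m²;  d cosθ + r = -0.11003 m.
|ω_lever| = |0.1276·14.03·-0.11003| / 0.0274089 = 7.1879 rad/s.

7.19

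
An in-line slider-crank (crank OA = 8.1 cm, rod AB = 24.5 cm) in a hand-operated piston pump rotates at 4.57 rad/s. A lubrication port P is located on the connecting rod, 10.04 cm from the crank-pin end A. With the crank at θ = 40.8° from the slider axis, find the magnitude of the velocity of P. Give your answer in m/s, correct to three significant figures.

ω = 4.57 rad/s.  Crank-pin speed |V_A| = rω = 0.37017 m/s, perpendicular to OA.
Rod angle: sinφ = −(r/L) sinθ ⇒ φ = -12.476°; ω_rod = −rω cosθ/√(L²−r²sin²θ) = -1.1714 rad/s.
V_P = V_A + ω_rod × AP, with AP = 0.1004 m along the rod.
Components: V_Px = −rω sinθ − a·ω_rod·sinφ = -0.26728 m/s;  V_Py = rω cosθ + a·ω_rod·cosφ = +0.16539 m/s.
|V_P| = √(V_Px² + V_Py²) = 0.31431 m/s.

0.314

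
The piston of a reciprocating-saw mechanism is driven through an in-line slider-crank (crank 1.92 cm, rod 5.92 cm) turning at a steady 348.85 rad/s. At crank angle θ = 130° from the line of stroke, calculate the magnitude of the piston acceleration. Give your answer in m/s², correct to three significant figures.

1620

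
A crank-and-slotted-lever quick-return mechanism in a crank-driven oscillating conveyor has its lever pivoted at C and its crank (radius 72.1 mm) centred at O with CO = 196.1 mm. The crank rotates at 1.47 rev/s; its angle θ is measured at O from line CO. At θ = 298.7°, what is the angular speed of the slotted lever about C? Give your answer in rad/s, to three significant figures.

1.93

ω = 9.236 rad/s (from 1.47 rev/s).
Crank pin A relative to C: A = (d + r cosθ, r sinθ); lever angle φ = atan2(r sinθ, d + r cosθ).
Differentiating tanφ: φ̇ = rω(d cosθ + r)/(d² + r² + 2dr cosθ).
d² + r² + 2dr cosθ = |CA|² = 0.0572332 m²;  d cosθ + r = +0.16627 m.
|ω_lever| = |0.0721·9.236·+0.16627| / 0.0572332 = 1.9347 rad/s.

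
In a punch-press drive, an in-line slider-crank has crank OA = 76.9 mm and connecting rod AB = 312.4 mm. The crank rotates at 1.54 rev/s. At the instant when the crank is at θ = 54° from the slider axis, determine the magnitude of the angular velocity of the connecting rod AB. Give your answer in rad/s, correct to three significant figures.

ω = 9.676 rad/s (converted from 1.54 rev/s).
The rod makes angle φ with the slider axis where L sinφ = r sinθ; differentiating, L cosφ·φ̇ = r ω cosθ.
L cosφ = √(L² − r² sin²θ) = 0.30614 m.
|ω_rod| = r ω |cosθ| / √(L² − r² sin²θ) = 0.0769·9.676·0.58779/0.30614 = 1.4286 rad/s.

1.43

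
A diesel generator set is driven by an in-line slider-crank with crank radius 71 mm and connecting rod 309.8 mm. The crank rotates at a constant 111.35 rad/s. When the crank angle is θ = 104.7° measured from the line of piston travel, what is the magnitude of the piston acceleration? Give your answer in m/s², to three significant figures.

403

ω = 111.3 rad/s
x(θ) = r cosθ + √(L² − r² sin²θ); with ω constant, a = ω²·d²x/dθ².
d²x/dθ² = −r cosθ − r²(cos2θ)/√u − r⁴ sin²2θ/(4u^{3/2}),  u = L² − r² sin²θ = 0.0912596 m².
Substituting r = 0.071 m, L = 0.3098 m, θ = 104.7°: d²x/dθ² = +0.032499 m.
a = ω²·d²x/dθ² = (111.3)²·(+0.032499) = +402.95 m/s²;  |a| = 402.95 m/s².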